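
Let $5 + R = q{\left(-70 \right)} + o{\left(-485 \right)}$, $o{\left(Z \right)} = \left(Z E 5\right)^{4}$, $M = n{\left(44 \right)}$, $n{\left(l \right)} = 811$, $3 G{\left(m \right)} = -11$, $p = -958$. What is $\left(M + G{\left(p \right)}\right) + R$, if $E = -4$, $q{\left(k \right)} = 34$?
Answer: $\frac{26558784300002509}{3} \approx 8.8529 \cdot 10^{15}$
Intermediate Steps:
$G{\left(m \right)} = - \frac{11}{3}$ ($G{\left(m \right)} = \frac{1}{3} \left(-11\right) = - \frac{11}{3}$)
$M = 811$
$o{\left(Z \right)} = 160000 Z^{4}$ ($o{\left(Z \right)} = \left(Z \left(-4\right) 5\right)^{4} = \left(- 4 Z 5\right)^{4} = \left(- 20 Z\right)^{4} = 160000 Z^{4}$)
$R = 8852928100000029$ ($R = -5 + \left(34 + 160000 \left(-485\right)^{4}\right) = -5 + \left(34 + 160000 \cdot 55330800625\right) = -5 + \left(34 + 8852928100000000\right) = -5 + 8852928100000034 = 8852928100000029$)
$\left(M + G{\left(p \right)}\right) + R = \left(811 - \frac{11}{3}\right) + 8852928100000029 = \frac{2422}{3} + 8852928100000029 = \frac{26558784300002509}{3}$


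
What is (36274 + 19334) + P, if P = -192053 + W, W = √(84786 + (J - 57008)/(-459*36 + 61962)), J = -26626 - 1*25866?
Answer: -136445 + 4*√303897924209/7573 ≈ -1.3615e+5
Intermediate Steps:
J = -52492 (J = -26626 - 25866 = -52492)
W = 4*√303897924209/7573 (W = √(84786 + (-52492 - 57008)/(-459*36 + 61962)) = √(84786 - 109500/(-16524 + 61962)) = √(84786 - 109500/45438) = √(84786 - 109500*1/45438) = √(84786 - 18250/7573) = √(642066128/7573) = 4*√303897924209/7573 ≈ 291.18)
P = -192053 + 4*√303897924209/7573 ≈ -1.9176e+5
(36274 + 19334) + P = (36274 + 19334) + (-192053 + 4*√303897924209/7573) = 55608 + (-192053 + 4*√303897924209/7573) = -136445 + 4*√303897924209/7573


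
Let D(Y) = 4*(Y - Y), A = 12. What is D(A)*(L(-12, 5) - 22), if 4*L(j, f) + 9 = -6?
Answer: 0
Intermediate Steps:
L(j, f) = -15/4 (L(j, f) = -9/4 + (1/4)*(-6) = -9/4 - 3/2 = -15/4)
D(Y) = 0 (D(Y) = 4*0 = 0)
D(A)*(L(-12, 5) - 22) = 0*(-15/4 - 22) = 0*(-103/4) = 0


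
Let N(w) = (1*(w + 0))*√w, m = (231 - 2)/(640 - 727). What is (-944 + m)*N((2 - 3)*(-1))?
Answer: -82357/87 ≈ -946.63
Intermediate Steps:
m = -229/87 (m = 229/(-87) = 229*(-1/87) = -229/87 ≈ -2.6322)
N(w) = w^(3/2) (N(w) = (1*w)*√w = w*√w = w^(3/2))
(-944 + m)*N((2 - 3)*(-1)) = (-944 - 229/87)*((2 - 3)*(-1))^(3/2) = -82357*1^(3/2)/87 = -82357/87*1 = -82357/87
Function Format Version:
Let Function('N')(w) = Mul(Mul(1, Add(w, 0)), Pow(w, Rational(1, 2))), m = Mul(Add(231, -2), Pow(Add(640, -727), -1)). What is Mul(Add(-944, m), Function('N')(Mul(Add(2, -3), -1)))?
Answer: Rational(-82357, 87) ≈ -946.63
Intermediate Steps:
m = Rational(-229, 87) (m = Mul(229, Pow(-87, -1)) = Mul(229, Rational(-1, 87)) = Rational(-229, 87) ≈ -2.6322)
Function('N')(w) = Pow(w, Rational(3, 2)) (Function('N')(w) = Mul(Mul(1, w), Pow(w, Rational(1, 2))) = Mul(w, Pow(w, Rational(1, 2))) = Pow(w, Rational(3, 2)))
Mul(Add(-944, m), Function('N')(Mul(Add(2, -3), -1))) = Mul(Add(-944, Rational(-229, 87)), Pow(Mul(Add(2, -3), -1), Rational(3, 2))) = Mul(Rational(-82357, 87), Pow(Mul(-1, -1), Rational(3, 2))) = Mul(Rational(-82357, 87), Pow(1, Rational(3, 2))) = Mul(Rational(-82357, 87), 1) = Rational(-82357, 87)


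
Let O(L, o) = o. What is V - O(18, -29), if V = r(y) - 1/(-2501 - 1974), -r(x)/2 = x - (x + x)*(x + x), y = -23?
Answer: 19273826/4475 ≈ 4307.0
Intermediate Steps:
r(x) = -2*x + 8*x² (r(x) = -2*(x - (x + x)*(x + x)) = -2*(x - 2*x*2*x) = -2*(x - 4*x²) = -2*x + 8*x²)
V = 19144051/4475 (V = 2*(-23)*(-1 + 4*(-23)) - 1/(-2501 - 1974) = 2*(-23)*(-1 - 92) - 1/(-4475) = 2*(-23)*(-93) - 1*(-1/4475) = 4278 + 1/4475 = 19144051/4475 ≈ 4278.0)
V - O(18, -29) = 19144051/4475 - 1*(-29) = 19144051/4475 + 29 = 19273826/4475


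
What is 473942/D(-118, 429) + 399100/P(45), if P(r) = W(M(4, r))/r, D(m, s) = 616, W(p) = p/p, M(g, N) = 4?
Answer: 790251853/44 ≈ 1.7960e+7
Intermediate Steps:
W(p) = 1
P(r) = 1/r
473942/D(-118, 429) + 399100/P(45) = 473942/616 + 399100/(1/45) = 473942*(1/616) + 399100/(1/45) = 33853/44 + 399100*45 = 33853/44 + 17959500 = 790251853/44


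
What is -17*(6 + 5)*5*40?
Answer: -37400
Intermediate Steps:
-17*(6 + 5)*5*40 = -187*5*40 = -17*55*40 = -935*40 = -37400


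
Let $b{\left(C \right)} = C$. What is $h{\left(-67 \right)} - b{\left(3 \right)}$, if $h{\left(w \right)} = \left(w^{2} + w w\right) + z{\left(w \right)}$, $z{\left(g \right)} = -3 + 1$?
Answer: $8973$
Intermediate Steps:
$z{\left(g \right)} = -2$
$h{\left(w \right)} = -2 + 2 w^{2}$ ($h{\left(w \right)} = \left(w^{2} + w w\right) - 2 = \left(w^{2} + w^{2}\right) - 2 = 2 w^{2} - 2 = -2 + 2 w^{2}$)
$h{\left(-67 \right)} - b{\left(3 \right)} = \left(-2 + 2 \left(-67\right)^{2}\right) - 3 = \left(-2 + 2 \cdot 4489\right) - 3 = \left(-2 + 8978\right) - 3 = 8976 - 3 = 8973$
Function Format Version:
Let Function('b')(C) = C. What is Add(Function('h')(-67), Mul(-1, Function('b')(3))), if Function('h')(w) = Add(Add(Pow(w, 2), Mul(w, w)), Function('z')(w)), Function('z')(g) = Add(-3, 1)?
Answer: 8973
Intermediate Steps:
Function('z')(g) = -2
Function('h')(w) = Add(-2, Mul(2, Pow(w, 2))) (Function('h')(w) = Add(Add(Pow(w, 2), Mul(w, w)), -2) = Add(Add(Pow(w, 2), Pow(w, 2)), -2) = Add(Mul(2, Pow(w, 2)), -2) = Add(-2, Mul(2, Pow(w, 2))))
Add(Function('h')(-67), Mul(-1, Function('b')(3))) = Add(Add(-2, Mul(2, Pow(-67, 2))), Mul(-1, 3)) = Add(Add(-2, Mul(2, 4489)), -3) = Add(Add(-2, 8978), -3) = Add(8976, -3) = 8973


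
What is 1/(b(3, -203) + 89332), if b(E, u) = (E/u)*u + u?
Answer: 1/89132 ≈ 1.1219e-5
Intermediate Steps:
b(E, u) = E + u (b(E, u) = (E/u)*u + u = E + u)
1/(b(3, -203) + 89332) = 1/((3 - 203) + 89332) = 1/(-200 + 89332) = 1/89132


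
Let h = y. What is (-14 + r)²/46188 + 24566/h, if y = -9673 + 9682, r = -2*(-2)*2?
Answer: 31518187/11547 ≈ 2729.6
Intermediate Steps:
r = 8 (r = 4*2 = 8)
y = 9
h = 9
(-14 + r)²/46188 + 24566/h = (-14 + 8)²/46188 + 24566/9 = (-6)²*(1/46188) + 24566*(⅑) = 36*(1/46188) + 24566/9 = 1/1283 + 24566/9 = 31518187/11547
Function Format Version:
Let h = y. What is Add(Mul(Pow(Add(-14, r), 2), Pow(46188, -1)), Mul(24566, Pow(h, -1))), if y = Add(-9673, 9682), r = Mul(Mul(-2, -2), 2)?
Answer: Rational(31518187, 11547) ≈ 2729.6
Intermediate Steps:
r = 8 (r = Mul(4, 2) = 8)
y = 9
h = 9
Add(Mul(Pow(Add(-14, r), 2), Pow(46188, -1)), Mul(24566, Pow(h, -1))) = Add(Mul(Pow(Add(-14, 8), 2), Pow(46188, -1)), Mul(24566, Pow(9, -1))) = Add(Mul(Pow(-6, 2), Rational(1, 46188)), Mul(24566, Rational(1, 9))) = Add(Mul(36, Rational(1, 46188)), Rational(24566, 9)) = Add(Rational(1, 1283), Rational(24566, 9)) = Rational(31518187, 11547)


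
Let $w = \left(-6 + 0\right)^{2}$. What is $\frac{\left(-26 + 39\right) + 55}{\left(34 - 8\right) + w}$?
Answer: $\frac{34}{31} \approx 1.0968$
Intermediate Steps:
$w = 36$ ($w = \left(-6\right)^{2} = 36$)
$\frac{\left(-26 + 39\right) + 55}{\left(34 - 8\right) + w} = \frac{\left(-26 + 39\right) + 55}{\left(34 - 8\right) + 36} = \frac{13 + 55}{\left(34 - 8\right) + 36} = \frac{1}{26 + 36} \cdot 68 = \frac{1}{62} \cdot 68 = \frac{34}{31}$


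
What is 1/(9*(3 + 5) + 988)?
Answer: 1/1060 ≈ 0.00094340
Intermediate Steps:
1/(9*(3 + 5) + 988) = 1/(9*8 + 988) = 1/(72 + 988) = 1/1060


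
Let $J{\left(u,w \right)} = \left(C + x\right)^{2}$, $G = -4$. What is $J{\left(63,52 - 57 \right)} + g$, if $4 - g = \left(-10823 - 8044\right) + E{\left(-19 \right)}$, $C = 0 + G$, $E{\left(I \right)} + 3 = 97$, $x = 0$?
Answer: $18793$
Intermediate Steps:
$E{\left(I \right)} = 94$ ($E{\left(I \right)} = -3 + 97 = 94$)
$C = -4$ ($C = 0 - 4 = -4$)
$J{\left(u,w \right)} = 16$ ($J{\left(u,w \right)} = \left(-4 + 0\right)^{2} = \left(-4\right)^{2} = 16$)
$g = 18777$ ($g = 4 - \left(\left(-10823 - 8044\right) + 94\right) = 4 - \left(-18867 + 94\right) = 4 - -18773 = 4 + 18773 = 18777$)
$J{\left(63,52 - 57 \right)} + g = 16 + 18777 = 18793$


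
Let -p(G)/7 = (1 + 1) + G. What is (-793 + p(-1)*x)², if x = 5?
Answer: 685584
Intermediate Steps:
p(G) = -14 - 7*G (p(G) = -7*((1 + 1) + G) = -7*(2 + G) = -14 - 7*G)
(-793 + p(-1)*x)² = (-793 + (-14 - 7*(-1))*5)² = (-793 + (-14 + 7)*5)² = (-793 - 7*5)² = (-793 - 35)² = (-828)² = 685584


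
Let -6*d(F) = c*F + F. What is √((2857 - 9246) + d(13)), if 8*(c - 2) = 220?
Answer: I*√232383/6 ≈ 80.344*I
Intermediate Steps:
c = 59/2 (c = 2 + (⅛)*220 = 2 + 55/2 = 59/2 ≈ 29.500)
d(F) = -61*F/12 (d(F) = -(59*F/2 + F)/6 = -61*F/12)
√((2857 - 9246) + d(13)) = √((2857 - 9246) - 61/12*13) = √(-6389 - 793/12) = √(-77461/12) = I*√232383/6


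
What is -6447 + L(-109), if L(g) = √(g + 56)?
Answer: -6447 + I*√53 ≈ -6447.0 + 7.2801*I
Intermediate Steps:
L(g) = √(56 + g)
-6447 + L(-109) = -6447 + √(56 - 109) = -6447 + √(-53) = -6447 + I*√53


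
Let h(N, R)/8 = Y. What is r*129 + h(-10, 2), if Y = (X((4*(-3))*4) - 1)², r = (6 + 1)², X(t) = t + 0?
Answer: 25529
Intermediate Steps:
X(t) = t
r = 49 (r = 7² = 49)
Y = 2401 (Y = ((4*(-3))*4 - 1)² = (-12*4 - 1)² = (-48 - 1)² = (-49)² = 2401)
h(N, R) = 19208 (h(N, R) = 8*2401 = 19208)
r*129 + h(-10, 2) = 49*129 + 19208 = 6321 + 19208 = 25529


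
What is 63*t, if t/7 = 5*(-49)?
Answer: -108045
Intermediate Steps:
t = -1715 (t = 7*(5*(-49)) = 7*(-245) = -1715)
63*t = 63*(-1715) = -108045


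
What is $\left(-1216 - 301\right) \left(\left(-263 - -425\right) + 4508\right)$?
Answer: $-7084390$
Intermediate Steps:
$\left(-1216 - 301\right) \left(\left(-263 - -425\right) + 4508\right) = \left(-1216 - 301\right) \left(\left(-263 + 425\right) + 4508\right) = - 1517 \left(162 + 4508\right) = \left(-1517\right) 4670 = -7084390$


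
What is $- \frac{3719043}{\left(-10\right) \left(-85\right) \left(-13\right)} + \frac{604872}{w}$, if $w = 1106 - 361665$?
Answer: $\frac{1334250589437}{3984176950} \approx 334.89$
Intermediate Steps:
$w = -360559$ ($w = 1106 - 361665 = -360559$)
$- \frac{3719043}{\left(-10\right) \left(-85\right) \left(-13\right)} + \frac{604872}{w} = - \frac{3719043}{\left(-10\right) \left(-85\right) \left(-13\right)} + \frac{604872}{-360559} = - \frac{3719043}{850 \left(-13\right)} + 604872 \left(- \frac{1}{360559}\right) = - \frac{3719043}{-11050} - \frac{604872}{360559} = \left(-3719043\right) \left(- \frac{1}{11050}\right) - \frac{604872}{360559} = \frac{3719043}{11050} - \frac{604872}{360559} = \frac{1334250589437}{3984176950}$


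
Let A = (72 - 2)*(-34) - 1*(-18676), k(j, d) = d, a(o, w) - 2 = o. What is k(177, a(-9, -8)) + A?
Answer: 16289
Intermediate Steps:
a(o, w) = 2 + o
A = 16296 (A = 70*(-34) + 18676 = -2380 + 18676 = 16296)
k(177, a(-9, -8)) + A = (2 - 9) + 16296 = -7 + 16296 = 16289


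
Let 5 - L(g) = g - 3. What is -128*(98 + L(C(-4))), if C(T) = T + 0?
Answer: -14080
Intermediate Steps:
C(T) = T
L(g) = 8 - g (L(g) = 5 - (g - 3) = 5 - (-3 + g) = 5 + (3 - g) = 8 - g)
-128*(98 + L(C(-4))) = -128*(98 + (8 - 1*(-4))) = -128*(98 + (8 + 4)) = -128*(98 + 12) = -128*110 = -14080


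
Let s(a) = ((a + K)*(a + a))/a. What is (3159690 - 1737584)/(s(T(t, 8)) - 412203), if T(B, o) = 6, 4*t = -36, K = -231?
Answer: -1422106/412653 ≈ -3.4463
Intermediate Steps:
t = -9 (t = (1/4)*(-36) = -9)
s(a) = -462 + 2*a (s(a) = ((a - 231)*(a + a))/a = ((-231 + a)*(2*a))/a = (2*a*(-231 + a))/a = -462 + 2*a)
(3159690 - 1737584)/(s(T(t, 8)) - 412203) = (3159690 - 1737584)/((-462 + 2*6) - 412203) = 1422106/((-462 + 12) - 412203) = 1422106/(-450 - 412203) = 1422106/(-412653) = 1422106*(-1/412653) = -1422106/412653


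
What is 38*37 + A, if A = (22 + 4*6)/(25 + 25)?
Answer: 35173/25 ≈ 1406.9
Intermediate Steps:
A = 23/25 (A = (22 + 24)/50 = 46*(1/50) = 23/25 ≈ 0.92000)
38*37 + A = 38*37 + 23/25 = 1406 + 23/25 = 35173/25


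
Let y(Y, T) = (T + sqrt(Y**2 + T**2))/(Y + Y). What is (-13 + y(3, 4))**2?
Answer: 529/4 ≈ 132.25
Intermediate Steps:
y(Y, T) = (T + sqrt(T**2 + Y**2))/(2*Y) (y(Y, T) = (T + sqrt(T**2 + Y**2))/((2*Y)) = (T + sqrt(T**2 + Y**2))*(1/(2*Y)) = (T + sqrt(T**2 + Y**2))/(2*Y))
(-13 + y(3, 4))**2 = (-13 + (1/2)*(4 + sqrt(4**2 + 3**2))/3)**2 = (-13 + (1/2)*(1/3)*(4 + sqrt(16 + 9)))**2 = (-13 + (1/2)*(1/3)*(4 + sqrt(25)))**2 = (-13 + (1/2)*(1/3)*(4 + 5))**2 = (-13 + (1/2)*(1/3)*9)**2 = (-13 + 3/2)**2 = (-23/2)**2 = 529/4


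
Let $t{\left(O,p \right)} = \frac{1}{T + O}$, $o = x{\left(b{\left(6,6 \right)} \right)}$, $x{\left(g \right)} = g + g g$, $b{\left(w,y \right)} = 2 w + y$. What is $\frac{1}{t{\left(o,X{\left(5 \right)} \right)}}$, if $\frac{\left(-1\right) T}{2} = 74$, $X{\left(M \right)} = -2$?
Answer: $194$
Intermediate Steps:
$b{\left(w,y \right)} = y + 2 w$
$T = -148$ ($T = \left(-2\right) 74 = -148$)
$x{\left(g \right)} = g + g^{2}$
$o = 342$ ($o = \left(6 + 2 \cdot 6\right) \left(1 + \left(6 + 2 \cdot 6\right)\right) = \left(6 + 12\right) \left(1 + \left(6 + 12\right)\right) = 18 \left(1 + 18\right) = 18 \cdot 19 = 342$)
$t{\left(O,p \right)} = \frac{1}{-148 + O}$
$\frac{1}{t{\left(o,X{\left(5 \right)} \right)}} = \frac{1}{\frac{1}{-148 + 342}} = \frac{1}{\frac{1}{194}} = 194$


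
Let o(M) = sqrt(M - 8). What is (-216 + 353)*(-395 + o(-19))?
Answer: -54115 + 411*I*sqrt(3) ≈ -54115.0 + 711.87*I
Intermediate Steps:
o(M) = sqrt(-8 + M)
(-216 + 353)*(-395 + o(-19)) = (-216 + 353)*(-395 + sqrt(-8 - 19)) = 137*(-395 + sqrt(-27)) = 137*(-395 + 3*I*sqrt(3)) = -54115 + 411*I*sqrt(3)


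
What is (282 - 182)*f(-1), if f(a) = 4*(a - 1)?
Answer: -800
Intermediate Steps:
f(a) = -4 + 4*a (f(a) = 4*(-1 + a) = -4 + 4*a)
(282 - 182)*f(-1) = (282 - 182)*(-4 + 4*(-1)) = 100*(-4 - 4) = 100*(-8) = -800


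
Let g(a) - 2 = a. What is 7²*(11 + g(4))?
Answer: 833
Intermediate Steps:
g(a) = 2 + a
7²*(11 + g(4)) = 7²*(11 + (2 + 4)) = 49*(11 + 6) = 49*17 = 833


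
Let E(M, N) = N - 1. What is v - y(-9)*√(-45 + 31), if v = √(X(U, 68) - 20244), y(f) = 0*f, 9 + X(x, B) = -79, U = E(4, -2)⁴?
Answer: 2*I*√5083 ≈ 142.59*I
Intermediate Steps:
E(M, N) = -1 + N
U = 81 (U = (-1 - 2)⁴ = (-3)⁴ = 81)
X(x, B) = -88 (X(x, B) = -9 - 79 = -88)
y(f) = 0
v = 2*I*√5083 (v = √(-88 - 20244) = √(-20332) = 2*I*√5083 ≈ 142.59*I)
v - y(-9)*√(-45 + 31) = 2*I*√5083 - 0*√(-45 + 31) = 2*I*√5083 - 0*√(-14) = 2*I*√5083 - 0*I*√14 = 2*I*√5083 - 1*0 = 2*I*√5083 + 0 = 2*I*√5083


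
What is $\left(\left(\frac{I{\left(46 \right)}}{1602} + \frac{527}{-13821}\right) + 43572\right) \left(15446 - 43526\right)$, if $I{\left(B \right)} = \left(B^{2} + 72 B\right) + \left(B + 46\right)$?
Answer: $- \frac{29511946760400}{24119} \approx -1.2236 \cdot 10^{9}$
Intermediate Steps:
$I{\left(B \right)} = 46 + B^{2} + 73 B$ ($I{\left(B \right)} = \left(B^{2} + 72 B\right) + \left(46 + B\right) = 46 + B^{2} + 73 B$)
$\left(\left(\frac{I{\left(46 \right)}}{1602} + \frac{527}{-13821}\right) + 43572\right) \left(15446 - 43526\right) = \left(\left(\frac{46 + 46^{2} + 73 \cdot 46}{1602} + \frac{527}{-13821}\right) + 43572\right) \left(15446 - 43526\right) = \left(\left(\left(46 + 2116 + 3358\right) \frac{1}{1602} + 527 \left(- \frac{1}{13821}\right)\right) + 43572\right) \left(-28080\right) = \left(\left(5520 \cdot \frac{1}{1602} - \frac{31}{813}\right) + 43572\right) \left(-28080\right) = \left(\left(\frac{920}{267} - \frac{31}{813}\right) + 43572\right) \left(-28080\right) = \left(\frac{82187}{24119} + 43572\right) \left(-28080\right) = \frac{1050995255}{24119} \left(-28080\right) = - \frac{29511946760400}{24119}$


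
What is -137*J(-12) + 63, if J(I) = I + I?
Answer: 3351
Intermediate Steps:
J(I) = 2*I
-137*J(-12) + 63 = -274*(-12) + 63 = -137*(-24) + 63 = 3288 + 63 = 3351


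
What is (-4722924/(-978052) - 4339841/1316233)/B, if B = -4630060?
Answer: -49296956389/149012035838404174 ≈ -3.3083e-7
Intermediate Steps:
(-4722924/(-978052) - 4339841/1316233)/B = (-4722924/(-978052) - 4339841/1316233)/(-4630060) = (-4722924*(-1/978052) - 4339841*1/1316233)*(-1/4630060) = (1180731/244513 - 4339841/1316233)*(-1/4630060) = (492969563890/321836079529)*(-1/4630060) = -49296956389/149012035838404174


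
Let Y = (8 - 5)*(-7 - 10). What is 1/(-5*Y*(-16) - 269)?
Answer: -1/4349 ≈ -0.00022994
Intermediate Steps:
Y = -51 (Y = 3*(-17) = -51)
1/(-5*Y*(-16) - 269) = 1/(-5*(-51)*(-16) - 269) = 1/(255*(-16) - 269) = 1/(-4080 - 269) = 1/(-4349) = -1/4349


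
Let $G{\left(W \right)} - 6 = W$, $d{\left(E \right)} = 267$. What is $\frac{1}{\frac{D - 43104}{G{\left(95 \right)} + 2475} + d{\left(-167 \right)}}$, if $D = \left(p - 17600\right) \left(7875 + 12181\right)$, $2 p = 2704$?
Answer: $- \frac{161}{20326575} \approx -7.9207 \cdot 10^{-6}$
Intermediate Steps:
$p = 1352$ ($p = \frac{1}{2} \cdot 2704 = 1352$)
$G{\left(W \right)} = 6 + W$
$D = -325869888$ ($D = \left(1352 - 17600\right) \left(7875 + 12181\right) = \left(-16248\right) 20056 = -325869888$)
$\frac{1}{\frac{D - 43104}{G{\left(95 \right)} + 2475} + d{\left(-167 \right)}} = \frac{1}{\frac{-325869888 - 43104}{\left(6 + 95\right) + 2475} + 267} = \frac{1}{- \frac{325912992}{101 + 2475} + 267} = \frac{1}{- \frac{325912992}{2576} + 267} = \frac{1}{\left(-325912992\right) \frac{1}{2576} + 267} = \frac{1}{- \frac{20369562}{161} + 267} = \frac{1}{- \frac{20326575}{161}} = - \frac{161}{20326575}$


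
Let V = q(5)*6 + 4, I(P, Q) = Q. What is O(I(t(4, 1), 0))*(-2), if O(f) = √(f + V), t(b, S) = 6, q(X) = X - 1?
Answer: -4*√7 ≈ -10.583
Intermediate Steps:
q(X) = -1 + X
V = 28 (V = (-1 + 5)*6 + 4 = 4*6 + 4 = 24 + 4 = 28)
O(f) = √(28 + f) (O(f) = √(f + 28) = √(28 + f))
O(I(t(4, 1), 0))*(-2) = √(28 + 0)*(-2) = √28*(-2) = (2*√7)*(-2) = -4*√7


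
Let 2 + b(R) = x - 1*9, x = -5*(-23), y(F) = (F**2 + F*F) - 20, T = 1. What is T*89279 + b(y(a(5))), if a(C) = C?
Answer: 89383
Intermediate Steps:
y(F) = -20 + 2*F**2 (y(F) = (F**2 + F**2) - 20 = 2*F**2 - 20 = -20 + 2*F**2)
x = 115
b(R) = 104 (b(R) = -2 + (115 - 1*9) = -2 + (115 - 9) = -2 + 106 = 104)
T*89279 + b(y(a(5))) = 1*89279 + 104 = 89279 + 104 = 89383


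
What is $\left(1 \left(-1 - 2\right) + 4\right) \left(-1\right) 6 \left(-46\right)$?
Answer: $276$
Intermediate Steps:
$\left(1 \left(-1 - 2\right) + 4\right) \left(-1\right) 6 \left(-46\right) = \left(1 \left(-3\right) + 4\right) \left(-1\right) 6 \left(-46\right) = \left(-3 + 4\right) \left(-1\right) 6 \left(-46\right) = 1 \left(-1\right) 6 \left(-46\right) = \left(-1\right) 6 \left(-46\right) = \left(-6\right) \left(-46\right) = 276$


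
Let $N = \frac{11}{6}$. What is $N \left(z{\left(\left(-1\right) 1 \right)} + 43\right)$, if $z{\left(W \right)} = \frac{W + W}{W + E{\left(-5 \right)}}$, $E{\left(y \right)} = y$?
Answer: $\frac{715}{9} \approx 79.444$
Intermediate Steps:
$N = \frac{11}{6}$ ($N = 11 \cdot \frac{1}{6} = \frac{11}{6} \approx 1.8333$)
$z{\left(W \right)} = \frac{2 W}{-5 + W}$ ($z{\left(W \right)} = \frac{W + W}{W - 5} = \frac{2 W}{-5 + W}$)
$N \left(z{\left(\left(-1\right) 1 \right)} + 43\right) = \frac{11 \left(\frac{2 \left(\left(-1\right) 1\right)}{-5 - 1} + 43\right)}{6} = \frac{11 \left(2 \left(-1\right) \frac{1}{-5 - 1} + 43\right)}{6} = \frac{11 \left(2 \left(-1\right) \frac{1}{-6} + 43\right)}{6} = \frac{11 \left(2 \left(-1\right) \left(- \frac{1}{6}\right) + 43\right)}{6} = \frac{11 \left(\frac{1}{3} + 43\right)}{6} = \frac{11}{6} \cdot \frac{130}{3} = \frac{715}{9}$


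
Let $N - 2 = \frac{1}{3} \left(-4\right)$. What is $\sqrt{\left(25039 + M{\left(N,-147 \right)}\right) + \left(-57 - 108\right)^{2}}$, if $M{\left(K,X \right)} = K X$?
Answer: $\sqrt{52166} \approx 228.4$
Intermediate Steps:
$N = \frac{2}{3}$ ($N = 2 + \frac{1}{3} \left(-4\right) = 2 - \frac{4}{3} = \frac{2}{3} \approx 0.66667$)
$\sqrt{\left(25039 + M{\left(N,-147 \right)}\right) + \left(-57 - 108\right)^{2}} = \sqrt{\left(25039 + \frac{2}{3} \left(-147\right)\right) + \left(-57 - 108\right)^{2}} = \sqrt{\left(25039 - 98\right) + \left(-165\right)^{2}} = \sqrt{24941 + 27225} = \sqrt{52166}$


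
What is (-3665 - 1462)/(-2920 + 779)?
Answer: 5127/2141 ≈ 2.3947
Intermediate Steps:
(-3665 - 1462)/(-2920 + 779) = -5127/(-2141) = -5127*(-1/2141) = 5127/2141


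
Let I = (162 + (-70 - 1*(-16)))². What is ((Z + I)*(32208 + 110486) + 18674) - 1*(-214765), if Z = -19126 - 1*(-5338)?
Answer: -302848617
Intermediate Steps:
Z = -13788 (Z = -19126 + 5338 = -13788)
I = 11664 (I = (162 + (-70 + 16))² = (162 - 54)² = 108² = 11664)
((Z + I)*(32208 + 110486) + 18674) - 1*(-214765) = ((-13788 + 11664)*(32208 + 110486) + 18674) - 1*(-214765) = (-2124*142694 + 18674) + 214765 = (-303082056 + 18674) + 214765 = -303063382 + 214765 = -302848617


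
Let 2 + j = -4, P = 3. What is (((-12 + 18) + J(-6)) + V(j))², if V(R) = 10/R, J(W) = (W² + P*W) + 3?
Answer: 5776/9 ≈ 641.78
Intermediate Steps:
j = -6 (j = -2 - 4 = -6)
J(W) = 3 + W² + 3*W (J(W) = (W² + 3*W) + 3 = 3 + W² + 3*W)
(((-12 + 18) + J(-6)) + V(j))² = (((-12 + 18) + (3 + (-6)² + 3*(-6))) + 10/(-6))² = ((6 + (3 + 36 - 18)) + 10*(-⅙))² = ((6 + 21) - 5/3)² = (27 - 5/3)² = (76/3)² = 5776/9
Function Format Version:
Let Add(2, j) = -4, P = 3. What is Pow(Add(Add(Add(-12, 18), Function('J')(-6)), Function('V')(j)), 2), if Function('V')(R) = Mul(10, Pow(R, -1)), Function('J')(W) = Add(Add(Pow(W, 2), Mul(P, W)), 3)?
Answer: Rational(5776, 9) ≈ 641.78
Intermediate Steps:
j = -6 (j = Add(-2, -4) = -6)
Function('J')(W) = Add(3, Pow(W, 2), Mul(3, W)) (Function('J')(W) = Add(Add(Pow(W, 2), Mul(3, W)), 3) = Add(3, Pow(W, 2), Mul(3, W)))
Pow(Add(Add(Add(-12, 18), Function('J')(-6)), Function('V')(j)), 2) = Pow(Add(Add(Add(-12, 18), Add(3, Pow(-6, 2), Mul(3, -6))), Mul(10, Pow(-6, -1))), 2) = Pow(Add(Add(6, Add(3, 36, -18)), Mul(10, Rational(-1, 6))), 2) = Pow(Add(Add(6, 21), Rational(-5, 3)), 2) = Pow(Add(27, Rational(-5, 3)), 2) = Pow(Rational(76, 3), 2) = Rational(5776, 9)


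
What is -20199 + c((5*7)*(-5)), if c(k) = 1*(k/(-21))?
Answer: -60572/3 ≈ -20191.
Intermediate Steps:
c(k) = -k/21 (c(k) = 1*(k*(-1/21)) = 1*(-k/21) = -k/21)
-20199 + c((5*7)*(-5)) = -20199 - 5*7*(-5)/21 = -20199 - 5*(-5)/3 = -20199 - 1/21*(-175) = -20199 + 25/3 = -60572/3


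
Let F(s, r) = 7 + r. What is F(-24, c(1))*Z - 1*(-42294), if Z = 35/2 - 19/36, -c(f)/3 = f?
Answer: 381257/9 ≈ 42362.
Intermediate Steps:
c(f) = -3*f
Z = 611/36 (Z = 35*(1/2) - 19*1/36 = 35/2 - 19/36 = 611/36 ≈ 16.972)
F(-24, c(1))*Z - 1*(-42294) = (7 - 3*1)*(611/36) - 1*(-42294) = (7 - 3)*(611/36) + 42294 = 4*(611/36) + 42294 = 611/9 + 42294 = 381257/9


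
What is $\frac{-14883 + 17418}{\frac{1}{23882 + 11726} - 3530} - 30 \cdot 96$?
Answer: $- \frac{362095434600}{125696239} \approx -2880.7$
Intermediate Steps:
$\frac{-14883 + 17418}{\frac{1}{23882 + 11726} - 3530} - 30 \cdot 96 = \frac{2535}{\frac{1}{35608} - 3530} - 2880 = \frac{2535}{- \frac{125696239}{35608}} - 2880 = 2535 \left(- \frac{35608}{125696239}\right) - 2880 = - \frac{90266280}{125696239} - 2880 = - \frac{362095434600}{125696239}$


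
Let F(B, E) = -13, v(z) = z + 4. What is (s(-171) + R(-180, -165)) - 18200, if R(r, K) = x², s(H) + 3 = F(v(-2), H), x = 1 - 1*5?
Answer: -18200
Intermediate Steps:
v(z) = 4 + z
x = -4 (x = 1 - 5 = -4)
s(H) = -16 (s(H) = -3 - 13 = -16)
R(r, K) = 16 (R(r, K) = (-4)² = 16)
(s(-171) + R(-180, -165)) - 18200 = (-16 + 16) - 18200 = 0 - 18200 = -18200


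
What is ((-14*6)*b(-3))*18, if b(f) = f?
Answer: 4536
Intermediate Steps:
((-14*6)*b(-3))*18 = (-14*6*(-3))*18 = -84*(-3)*18 = 252*18 = 4536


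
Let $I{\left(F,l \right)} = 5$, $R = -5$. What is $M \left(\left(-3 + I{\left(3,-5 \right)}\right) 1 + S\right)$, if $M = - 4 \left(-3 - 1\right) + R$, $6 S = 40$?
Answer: $\frac{286}{3} \approx 95.333$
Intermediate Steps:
$S = \frac{20}{3}$ ($S = \frac{1}{6} \cdot 40 = \frac{20}{3} \approx 6.6667$)
$M = 11$ ($M = - 4 \left(-3 - 1\right) - 5 = \left(-4\right) \left(-4\right) - 5 = 16 - 5 = 11$)
$M \left(\left(-3 + I{\left(3,-5 \right)}\right) 1 + S\right) = 11 \left(\left(-3 + 5\right) 1 + \frac{20}{3}\right) = 11 \left(2 \cdot 1 + \frac{20}{3}\right) = 11 \left(2 + \frac{20}{3}\right) = 11 \cdot \frac{26}{3} = \frac{286}{3}$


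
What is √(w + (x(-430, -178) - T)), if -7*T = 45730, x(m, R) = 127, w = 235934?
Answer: √11887099/7 ≈ 492.54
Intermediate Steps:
T = -45730/7 (T = -⅐*45730 = -45730/7 ≈ -6532.9)
√(w + (x(-430, -178) - T)) = √(235934 + (127 - 1*(-45730/7))) = √(235934 + (127 + 45730/7)) = √(235934 + 46619/7) = √(1698157/7) = √11887099/7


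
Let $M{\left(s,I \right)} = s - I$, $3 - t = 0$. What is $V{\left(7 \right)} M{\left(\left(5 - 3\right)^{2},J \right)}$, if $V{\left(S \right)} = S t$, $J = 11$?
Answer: $-147$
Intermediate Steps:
$t = 3$ ($t = 3 - 0 = 3 + 0 = 3$)
$V{\left(S \right)} = 3 S$ ($V{\left(S \right)} = S 3 = 3 S$)
$V{\left(7 \right)} M{\left(\left(5 - 3\right)^{2},J \right)} = 3 \cdot 7 \left(\left(5 - 3\right)^{2} - 11\right) = 21 \left(2^{2} - 11\right) = 21 \left(4 - 11\right) = 21 \left(-7\right) = -147$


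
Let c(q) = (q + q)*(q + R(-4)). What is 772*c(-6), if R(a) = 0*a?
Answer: 55584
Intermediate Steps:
R(a) = 0
c(q) = 2*q**2 (c(q) = (q + q)*(q + 0) = (2*q)*q = 2*q**2)
772*c(-6) = 772*(2*(-6)**2) = 772*(2*36) = 772*72 = 55584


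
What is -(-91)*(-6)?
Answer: -546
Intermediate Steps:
-(-91)*(-6) = -1*546 = -546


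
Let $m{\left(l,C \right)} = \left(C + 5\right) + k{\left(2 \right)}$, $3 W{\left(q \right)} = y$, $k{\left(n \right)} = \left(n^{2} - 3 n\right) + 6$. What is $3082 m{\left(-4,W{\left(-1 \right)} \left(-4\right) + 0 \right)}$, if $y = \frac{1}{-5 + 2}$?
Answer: $\frac{261970}{9} \approx 29108.0$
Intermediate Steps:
$k{\left(n \right)} = 6 + n^{2} - 3 n$
$y = - \frac{1}{3}$ ($y = \frac{1}{-3} = - \frac{1}{3} \approx -0.33333$)
$W{\left(q \right)} = - \frac{1}{9}$ ($W{\left(q \right)} = \frac{1}{3} \left(- \frac{1}{3}\right) = - \frac{1}{9}$)
$m{\left(l,C \right)} = 9 + C$ ($m{\left(l,C \right)} = \left(C + 5\right) + \left(6 + 2^{2} - 6\right) = \left(5 + C\right) + \left(6 + 4 - 6\right) = \left(5 + C\right) + 4 = 9 + C$)
$3082 m{\left(-4,W{\left(-1 \right)} \left(-4\right) + 0 \right)} = 3082 \left(9 + \left(\left(- \frac{1}{9}\right) \left(-4\right) + 0\right)\right) = 3082 \left(9 + \left(\frac{4}{9} + 0\right)\right) = 3082 \left(9 + \frac{4}{9}\right) = 3082 \cdot \frac{85}{9} = \frac{261970}{9}$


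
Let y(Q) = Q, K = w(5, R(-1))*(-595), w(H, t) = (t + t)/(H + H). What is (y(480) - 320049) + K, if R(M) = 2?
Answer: -319807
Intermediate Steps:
w(H, t) = t/H (w(H, t) = (2*t)/((2*H)) = (2*t)*(1/(2*H)) = t/H)
K = -238 (K = (2/5)*(-595) = -238)
(y(480) - 320049) + K = (480 - 320049) - 238 = -319569 - 238 = -319807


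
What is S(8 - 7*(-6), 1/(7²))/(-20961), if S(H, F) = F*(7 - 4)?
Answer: -1/342363 ≈ -2.9209e-6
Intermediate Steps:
S(H, F) = 3*F (S(H, F) = F*3 = 3*F)
S(8 - 7*(-6), 1/(7²))/(-20961) = (3/(7²))/(-20961) = (3/49)*(-1/20961) = -1/342363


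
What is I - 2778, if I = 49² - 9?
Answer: -386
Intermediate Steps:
I = 2392 (I = 2401 - 9 = 2392)
I - 2778 = 2392 - 2778 = -386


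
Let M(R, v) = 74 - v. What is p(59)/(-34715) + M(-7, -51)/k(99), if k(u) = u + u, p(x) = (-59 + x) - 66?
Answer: 4352443/6873570 ≈ 0.63321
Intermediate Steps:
p(x) = -125 + x
k(u) = 2*u
p(59)/(-34715) + M(-7, -51)/k(99) = (-125 + 59)/(-34715) + (74 - 1*(-51))/((2*99)) = -66*(-1/34715) + (74 + 51)/198 = 66/34715 + 125*(1/198) = 66/34715 + 125/198 = 4352443/6873570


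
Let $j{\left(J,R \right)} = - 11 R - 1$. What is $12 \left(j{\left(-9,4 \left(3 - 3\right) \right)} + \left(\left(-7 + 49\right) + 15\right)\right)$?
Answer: $672$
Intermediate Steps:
$j{\left(J,R \right)} = -1 - 11 R$
$12 \left(j{\left(-9,4 \left(3 - 3\right) \right)} + \left(\left(-7 + 49\right) + 15\right)\right) = 12 \left(\left(-1 - 11 \cdot 4 \left(3 - 3\right)\right) + \left(\left(-7 + 49\right) + 15\right)\right) = 12 \left(\left(-1 - 11 \cdot 4 \cdot 0\right) + \left(42 + 15\right)\right) = 12 \left(\left(-1 - 0\right) + 57\right) = 12 \left(\left(-1 + 0\right) + 57\right) = 12 \left(-1 + 57\right) = 12 \cdot 56 = 672$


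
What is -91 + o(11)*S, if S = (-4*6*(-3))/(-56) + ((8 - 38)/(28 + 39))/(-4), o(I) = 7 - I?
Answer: -40477/469 ≈ -86.305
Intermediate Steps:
S = -1101/938 (S = -24*(-3)*(-1/56) - 30/67*(-1/4) = 72*(-1/56) - 30*1/67*(-1/4) = -9/7 - 30/67*(-1/4) = -9/7 + 15/134 = -1101/938 ≈ -1.1738)
-91 + o(11)*S = -91 + (7 - 1*11)*(-1101/938) = -91 + (7 - 11)*(-1101/938) = -91 - 4*(-1101/938) = -91 + 2202/469 = -40477/469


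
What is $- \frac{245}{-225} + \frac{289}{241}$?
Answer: $\frac{24814}{10845} \approx 2.2881$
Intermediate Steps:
$- \frac{245}{-225} + \frac{289}{241} = \left(-245\right) \left(- \frac{1}{225}\right) + 289 \cdot \frac{1}{241} = \frac{49}{45} + \frac{289}{241} = \frac{24814}{10845}$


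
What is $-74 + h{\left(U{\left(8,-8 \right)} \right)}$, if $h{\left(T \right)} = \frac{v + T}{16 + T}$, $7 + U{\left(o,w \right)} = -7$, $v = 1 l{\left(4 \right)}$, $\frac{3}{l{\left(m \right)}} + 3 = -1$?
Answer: $- \frac{651}{8} \approx -81.375$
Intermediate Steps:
$l{\left(m \right)} = - \frac{3}{4}$ ($l{\left(m \right)} = \frac{3}{-3 - 1} = \frac{3}{-4} = 3 \left(- \frac{1}{4}\right) = - \frac{3}{4}$)
$v = - \frac{3}{4}$ ($v = 1 \left(- \frac{3}{4}\right) = - \frac{3}{4} \approx -0.75$)
$U{\left(o,w \right)} = -14$ ($U{\left(o,w \right)} = -7 - 7 = -14$)
$h{\left(T \right)} = \frac{- \frac{3}{4} + T}{16 + T}$
$-74 + h{\left(U{\left(8,-8 \right)} \right)} = -74 + \frac{- \frac{3}{4} - 14}{16 - 14} = -74 + \frac{1}{2} \left(- \frac{59}{4}\right) = -74 - \frac{59}{8} = - \frac{651}{8}$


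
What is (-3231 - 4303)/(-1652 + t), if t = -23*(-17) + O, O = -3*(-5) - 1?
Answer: 7534/1247 ≈ 6.0417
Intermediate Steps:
O = 14 (O = 15 - 1 = 14)
t = 405 (t = -23*(-17) + 14 = 391 + 14 = 405)
(-3231 - 4303)/(-1652 + t) = (-3231 - 4303)/(-1652 + 405) = -7534/(-1247) = -7534*(-1/1247) = 7534/1247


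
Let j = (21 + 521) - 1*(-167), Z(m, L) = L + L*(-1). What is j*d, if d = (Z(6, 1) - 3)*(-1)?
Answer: 2127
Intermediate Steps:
Z(m, L) = 0 (Z(m, L) = L - L = 0)
j = 709 (j = 542 + 167 = 709)
d = 3 (d = (0 - 3)*(-1) = -3*(-1) = 3)
j*d = 709*3 = 2127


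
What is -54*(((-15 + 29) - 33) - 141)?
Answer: 8640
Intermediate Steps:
-54*(((-15 + 29) - 33) - 141) = -54*((14 - 33) - 141) = -54*(-19 - 141) = -54*(-160) = 8640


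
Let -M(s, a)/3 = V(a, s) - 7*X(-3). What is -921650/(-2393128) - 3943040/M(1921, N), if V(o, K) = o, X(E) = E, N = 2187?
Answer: 147536006855/247688748 ≈ 595.65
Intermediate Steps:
M(s, a) = -63 - 3*a (M(s, a) = -3*(a - 7*(-3)) = -3*(a + 21) = -3*(21 + a) = -63 - 3*a)
-921650/(-2393128) - 3943040/M(1921, N) = -921650/(-2393128) - 3943040/(-63 - 3*2187) = -921650*(-1/2393128) - 3943040/(-63 - 6561) = 460825/1196564 - 3943040/(-6624) = 460825/1196564 - 3943040*(-1/6624) = 460825/1196564 + 123220/207 = 147536006855/247688748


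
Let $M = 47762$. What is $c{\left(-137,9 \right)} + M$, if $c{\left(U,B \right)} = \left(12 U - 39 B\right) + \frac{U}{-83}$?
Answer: $\frac{3798798}{83} \approx 45769.0$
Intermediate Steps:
$c{\left(U,B \right)} = - 39 B + \frac{995 U}{83}$ ($c{\left(U,B \right)} = \left(- 39 B + 12 U\right) + U \left(- \frac{1}{83}\right) = \left(- 39 B + 12 U\right) - \frac{U}{83} = - 39 B + \frac{995 U}{83}$)
$c{\left(-137,9 \right)} + M = \left(\left(-39\right) 9 + \frac{995}{83} \left(-137\right)\right) + 47762 = \left(-351 - \frac{136315}{83}\right) + 47762 = - \frac{165448}{83} + 47762 = \frac{3798798}{83}$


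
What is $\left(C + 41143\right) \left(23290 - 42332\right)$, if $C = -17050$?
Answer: $-458778906$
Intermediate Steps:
$\left(C + 41143\right) \left(23290 - 42332\right) = \left(-17050 + 41143\right) \left(23290 - 42332\right) = 24093 \left(-19042\right) = -458778906$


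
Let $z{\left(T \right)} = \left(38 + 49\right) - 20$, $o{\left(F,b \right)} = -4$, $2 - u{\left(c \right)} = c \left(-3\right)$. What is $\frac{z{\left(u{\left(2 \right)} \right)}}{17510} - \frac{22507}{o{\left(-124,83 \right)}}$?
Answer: $\frac{197048919}{35020} \approx 5626.8$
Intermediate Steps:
$u{\left(c \right)} = 2 + 3 c$ ($u{\left(c \right)} = 2 - c \left(-3\right) = 2 - - 3 c = 2 + 3 c$)
$z{\left(T \right)} = 67$ ($z{\left(T \right)} = 87 - 20 = 67$)
$\frac{z{\left(u{\left(2 \right)} \right)}}{17510} - \frac{22507}{o{\left(-124,83 \right)}} = \frac{67}{17510} - \frac{22507}{-4} = 67 \cdot \frac{1}{17510} - - \frac{22507}{4} = \frac{67}{17510} + \frac{22507}{4} = \frac{197048919}{35020}$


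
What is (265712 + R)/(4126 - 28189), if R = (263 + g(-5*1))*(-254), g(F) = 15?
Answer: -195100/24063 ≈ -8.1079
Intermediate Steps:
R = -70612 (R = (263 + 15)*(-254) = 278*(-254) = -70612)
(265712 + R)/(4126 - 28189) = (265712 - 70612)/(4126 - 28189) = 195100/(-24063) = 195100*(-1/24063) = -195100/24063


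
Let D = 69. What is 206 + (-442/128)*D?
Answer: -2065/64 ≈ -32.266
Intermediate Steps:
206 + (-442/128)*D = 206 - 442/128*69 = 206 - 442*1/128*69 = 206 - 221/64*69 = 206 - 15249/64 = -2065/64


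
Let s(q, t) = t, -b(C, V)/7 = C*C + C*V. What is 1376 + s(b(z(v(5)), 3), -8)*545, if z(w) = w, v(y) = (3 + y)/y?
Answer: -2984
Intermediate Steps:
v(y) = (3 + y)/y
b(C, V) = -7*C² - 7*C*V (b(C, V) = -7*(C*C + C*V) = -7*(C² + C*V) = -7*C² - 7*C*V)
1376 + s(b(z(v(5)), 3), -8)*545 = 1376 - 8*545 = 1376 - 4360 = -2984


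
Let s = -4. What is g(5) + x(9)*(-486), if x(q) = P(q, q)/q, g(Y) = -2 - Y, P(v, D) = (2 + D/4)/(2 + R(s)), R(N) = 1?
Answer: -167/2 ≈ -83.500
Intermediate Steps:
P(v, D) = 2/3 + D/12 (P(v, D) = (2 + D/4)/(2 + 1) = (2 + D*(1/4))/3 = (2 + D/4)*(1/3) = 2/3 + D/12)
x(q) = (2/3 + q/12)/q
g(5) + x(9)*(-486) = (-2 - 1*5) + ((1/12)*(8 + 9)/9)*(-486) = (-2 - 5) + ((1/12)*(1/9)*17)*(-486) = -7 + (17/108)*(-486) = -7 - 153/2 = -167/2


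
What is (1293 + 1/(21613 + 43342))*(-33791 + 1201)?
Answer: -547426066688/12991 ≈ -4.2139e+7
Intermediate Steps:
(1293 + 1/(21613 + 43342))*(-33791 + 1201) = (1293 + 1/64955)*(-32590) = (83986816/64955)*(-32590) = -547426066688/12991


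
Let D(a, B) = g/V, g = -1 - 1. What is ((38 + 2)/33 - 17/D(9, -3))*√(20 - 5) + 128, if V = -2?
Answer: 128 - 521*√15/33 ≈ 66.854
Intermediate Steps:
g = -2
D(a, B) = 1 (D(a, B) = -2/(-2) = -2*(-½) = 1)
((38 + 2)/33 - 17/D(9, -3))*√(20 - 5) + 128 = ((38 + 2)/33 - 17/1)*√(20 - 5) + 128 = (40*(1/33) - 17*1)*√15 + 128 = (40/33 - 17)*√15 + 128 = -521*√15/33 + 128 = 128 - 521*√15/33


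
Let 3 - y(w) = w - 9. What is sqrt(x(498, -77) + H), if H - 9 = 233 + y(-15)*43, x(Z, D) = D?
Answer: sqrt(1326) ≈ 36.414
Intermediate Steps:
y(w) = 12 - w (y(w) = 3 - (w - 9) = 3 - (-9 + w) = 3 + (9 - w) = 12 - w)
H = 1403 (H = 9 + (233 + (12 - 1*(-15))*43) = 9 + (233 + (12 + 15)*43) = 9 + (233 + 27*43) = 9 + (233 + 1161) = 9 + 1394 = 1403)
sqrt(x(498, -77) + H) = sqrt(-77 + 1403) = sqrt(1326)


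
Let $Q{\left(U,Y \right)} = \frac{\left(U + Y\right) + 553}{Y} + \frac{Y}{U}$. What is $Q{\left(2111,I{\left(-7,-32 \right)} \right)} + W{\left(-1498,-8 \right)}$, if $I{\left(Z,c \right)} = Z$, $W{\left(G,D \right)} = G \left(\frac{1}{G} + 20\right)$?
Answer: $- \frac{448313119}{14777} \approx -30339.0$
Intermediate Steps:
$W{\left(G,D \right)} = G \left(20 + \frac{1}{G}\right)$
$Q{\left(U,Y \right)} = \frac{Y}{U} + \frac{553 + U + Y}{Y}$ ($Q{\left(U,Y \right)} = \frac{553 + U + Y}{Y} + \frac{Y}{U} = \frac{Y}{U} + \frac{553 + U + Y}{Y}$)
$Q{\left(2111,I{\left(-7,-32 \right)} \right)} + W{\left(-1498,-8 \right)} = \left(1 + \frac{553}{-7} + \frac{2111}{-7} - \frac{7}{2111}\right) + \left(1 + 20 \left(-1498\right)\right) = \left(1 + 553 \left(- \frac{1}{7}\right) + 2111 \left(- \frac{1}{7}\right) - \frac{7}{2111}\right) + \left(1 - 29960\right) = \left(1 - 79 - \frac{2111}{7} - \frac{7}{2111}\right) - 29959 = - \frac{5608976}{14777} - 29959 = - \frac{448313119}{14777}$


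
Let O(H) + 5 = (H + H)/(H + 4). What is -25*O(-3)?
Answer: 275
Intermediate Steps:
O(H) = -5 + 2*H/(4 + H) (O(H) = -5 + (H + H)/(H + 4) = -5 + (2*H)/(4 + H) = -5 + 2*H/(4 + H))
-25*O(-3) = -25*(-20 - 3*(-3))/(4 - 3) = -25*(-20 + 9)/1 = -25*(-11) = 275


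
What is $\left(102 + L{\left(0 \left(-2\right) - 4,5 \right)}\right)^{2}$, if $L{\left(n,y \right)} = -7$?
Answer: $9025$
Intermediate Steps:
$\left(102 + L{\left(0 \left(-2\right) - 4,5 \right)}\right)^{2} = \left(102 - 7\right)^{2} = 95^{2} = 9025$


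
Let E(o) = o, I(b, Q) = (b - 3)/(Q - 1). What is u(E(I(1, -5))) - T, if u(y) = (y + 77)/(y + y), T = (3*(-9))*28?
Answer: 872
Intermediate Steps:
I(b, Q) = (-3 + b)/(-1 + Q)
T = -756 (T = -27*28 = -756)
u(y) = (77 + y)/(2*y) (u(y) = (77 + y)/((2*y)) = (77 + y)*(1/(2*y)) = (77 + y)/(2*y))
u(E(I(1, -5))) - T = (77 + (-3 + 1)/(-1 - 5))/(2*(((-3 + 1)/(-1 - 5)))) - 1*(-756) = (77 - 2/(-6))/(2*((-2/(-6)))) + 756 = (77 - 1/6*(-2))/(2*((-1/6*(-2)))) + 756 = (77 + 1/3)/(2*(1/3)) + 756 = (1/2)*3*(232/3) + 756 = 116 + 756 = 872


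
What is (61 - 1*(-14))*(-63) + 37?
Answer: -4688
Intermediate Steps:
(61 - 1*(-14))*(-63) + 37 = (61 + 14)*(-63) + 37 = 75*(-63) + 37 = -4725 + 37 = -4688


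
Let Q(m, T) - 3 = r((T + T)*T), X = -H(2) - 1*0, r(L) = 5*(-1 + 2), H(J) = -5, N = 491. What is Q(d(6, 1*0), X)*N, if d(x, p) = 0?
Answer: 3928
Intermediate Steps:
r(L) = 5 (r(L) = 5*1 = 5)
X = 5 (X = -1*(-5) - 1*0 = 5 + 0 = 5)
Q(m, T) = 8 (Q(m, T) = 3 + 5 = 8)
Q(d(6, 1*0), X)*N = 8*491 = 3928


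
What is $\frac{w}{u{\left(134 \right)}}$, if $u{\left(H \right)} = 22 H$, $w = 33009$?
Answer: $\frac{33009}{2948} \approx 11.197$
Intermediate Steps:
$\frac{w}{u{\left(134 \right)}} = \frac{33009}{22 \cdot 134} = \frac{33009}{2948}$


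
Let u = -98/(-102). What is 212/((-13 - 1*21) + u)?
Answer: -10812/1685 ≈ -6.4166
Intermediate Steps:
u = 49/51 (u = -98*(-1/102) = 49/51 ≈ 0.96078)
212/((-13 - 1*21) + u) = 212/((-13 - 1*21) + 49/51) = 212/((-13 - 21) + 49/51) = 212/(-34 + 49/51) = 212/(-1685/51) = 212*(-51/1685) = -10812/1685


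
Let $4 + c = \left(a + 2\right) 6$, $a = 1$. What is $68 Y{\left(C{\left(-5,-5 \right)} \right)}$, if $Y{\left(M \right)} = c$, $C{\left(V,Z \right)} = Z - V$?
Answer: $952$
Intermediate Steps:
$c = 14$ ($c = -4 + \left(1 + 2\right) 6 = -4 + 3 \cdot 6 = -4 + 18 = 14$)
$Y{\left(M \right)} = 14$
$68 Y{\left(C{\left(-5,-5 \right)} \right)} = 68 \cdot 14 = 952$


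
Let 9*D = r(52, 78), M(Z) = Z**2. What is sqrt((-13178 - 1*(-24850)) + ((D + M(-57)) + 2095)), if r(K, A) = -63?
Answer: sqrt(17009) ≈ 130.42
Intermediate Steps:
D = -7 (D = (1/9)*(-63) = -7)
sqrt((-13178 - 1*(-24850)) + ((D + M(-57)) + 2095)) = sqrt((-13178 - 1*(-24850)) + ((-7 + (-57)**2) + 2095)) = sqrt((-13178 + 24850) + ((-7 + 3249) + 2095)) = sqrt(11672 + (3242 + 2095)) = sqrt(11672 + 5337) = sqrt(17009)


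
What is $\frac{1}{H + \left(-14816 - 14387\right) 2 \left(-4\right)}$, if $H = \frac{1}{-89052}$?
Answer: $\frac{89052}{20804684447} \approx 4.2804 \cdot 10^{-6}$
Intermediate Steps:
$H = - \frac{1}{89052} \approx -1.1229 \cdot 10^{-5}$
$\frac{1}{H + \left(-14816 - 14387\right) 2 \left(-4\right)} = \frac{1}{- \frac{1}{89052} + \left(-14816 - 14387\right) 2 \left(-4\right)} = \frac{1}{- \frac{1}{89052} - -233624} = \frac{1}{- \frac{1}{89052} + 233624} = \frac{1}{\frac{20804684447}{89052}} = \frac{89052}{20804684447}$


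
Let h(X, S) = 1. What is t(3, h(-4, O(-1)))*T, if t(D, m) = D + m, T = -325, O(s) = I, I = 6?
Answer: -1300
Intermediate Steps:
O(s) = 6
t(3, h(-4, O(-1)))*T = (3 + 1)*(-325) = 4*(-325) = -1300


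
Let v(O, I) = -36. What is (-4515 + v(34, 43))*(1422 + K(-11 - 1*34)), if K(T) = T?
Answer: -6266727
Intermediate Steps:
(-4515 + v(34, 43))*(1422 + K(-11 - 1*34)) = (-4515 - 36)*(1422 + (-11 - 1*34)) = -4551*(1422 + (-11 - 34)) = -4551*(1422 - 45) = -4551*1377 = -6266727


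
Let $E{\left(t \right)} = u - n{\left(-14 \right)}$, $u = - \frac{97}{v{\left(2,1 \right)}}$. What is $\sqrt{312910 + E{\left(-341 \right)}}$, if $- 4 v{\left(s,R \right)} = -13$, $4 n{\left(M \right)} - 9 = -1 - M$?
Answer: $\frac{\sqrt{211503266}}{26} \approx 559.35$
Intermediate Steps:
$n{\left(M \right)} = 2 - \frac{M}{4}$ ($n{\left(M \right)} = \frac{9}{4} + \frac{-1 - M}{4} = \frac{9}{4} - \left(\frac{1}{4} + \frac{M}{4}\right) = 2 - \frac{M}{4}$)
$v{\left(s,R \right)} = \frac{13}{4}$ ($v{\left(s,R \right)} = \left(- \frac{1}{4}\right) \left(-13\right) = \frac{13}{4}$)
$u = - \frac{388}{13}$ ($u = - \frac{97}{\frac{13}{4}} = \left(-97\right) \frac{4}{13} = - \frac{388}{13} \approx -29.846$)
$E{\left(t \right)} = - \frac{919}{26}$ ($E{\left(t \right)} = - \frac{388}{13} - \left(2 - - \frac{7}{2}\right) = - \frac{388}{13} - \left(2 + \frac{7}{2}\right) = - \frac{388}{13} - \frac{11}{2} = - \frac{919}{26}$)
$\sqrt{312910 + E{\left(-341 \right)}} = \sqrt{312910 - \frac{919}{26}} = \sqrt{\frac{8134741}{26}} = \frac{\sqrt{211503266}}{26}$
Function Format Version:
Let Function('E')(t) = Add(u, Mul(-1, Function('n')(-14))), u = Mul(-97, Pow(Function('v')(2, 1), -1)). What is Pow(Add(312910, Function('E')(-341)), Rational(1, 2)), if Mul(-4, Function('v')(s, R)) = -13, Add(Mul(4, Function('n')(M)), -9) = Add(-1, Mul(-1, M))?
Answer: Mul(Rational(1, 26), Pow(211503266, Rational(1, 2))) ≈ 559.35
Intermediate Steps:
Function('n')(M) = Add(2, Mul(Rational(-1, 4), M)) (Function('n')(M) = Add(Rational(9, 4), Mul(Rational(1, 4), Add(-1, Mul(-1, M)))) = Add(Rational(9, 4), Add(Rational(-1, 4), Mul(Rational(-1, 4), M))) = Add(2, Mul(Rational(-1, 4), M)))
Function('v')(s, R) = Rational(13, 4) (Function('v')(s, R) = Mul(Rational(-1, 4), -13) = Rational(13, 4))
u = Rational(-388, 13) (u = Mul(-97, Pow(Rational(13, 4), -1)) = Mul(-97, Rational(4, 13)) = Rational(-388, 13) ≈ -29.846)
Function('E')(t) = Rational(-919, 26) (Function('E')(t) = Add(Rational(-388, 13), Mul(-1, Add(2, Mul(Rational(-1, 4), -14)))) = Add(Rational(-388, 13), Mul(-1, Add(2, Rational(7, 2)))) = Add(Rational(-388, 13), Mul(-1, Rational(11, 2))) = Add(Rational(-388, 13), Rational(-11, 2)) = Rational(-919, 26))
Pow(Add(312910, Function('E')(-341)), Rational(1, 2)) = Pow(Add(312910, Rational(-919, 26)), Rational(1, 2)) = Pow(Rational(8134741, 26), Rational(1, 2)) = Mul(Rational(1, 26), Pow(211503266, Rational(1, 2)))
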